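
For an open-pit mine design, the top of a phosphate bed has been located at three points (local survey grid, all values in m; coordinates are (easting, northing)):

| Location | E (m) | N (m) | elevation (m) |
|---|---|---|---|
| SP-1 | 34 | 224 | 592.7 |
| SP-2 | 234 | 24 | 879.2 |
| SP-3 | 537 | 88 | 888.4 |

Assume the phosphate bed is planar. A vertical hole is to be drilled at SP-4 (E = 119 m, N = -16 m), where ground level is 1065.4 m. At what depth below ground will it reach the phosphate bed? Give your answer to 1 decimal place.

171.5 m

Let the plane be z = a·E + b·N + c.
SP-2−SP-1: 200a − 200b = 286.5;  SP-3−SP-1: 503a − 136b = 295.7.
Solving gives a = 0.27488, b = −1.15762.
Then c = 592.7 − a·34 − b·224 = 842.66.
At (119, -16): z_contact = 32.71 + 18.52 + 842.66 = 893.89 m.
Depth below ground = 1065.4 − 893.89 = 171.5 m.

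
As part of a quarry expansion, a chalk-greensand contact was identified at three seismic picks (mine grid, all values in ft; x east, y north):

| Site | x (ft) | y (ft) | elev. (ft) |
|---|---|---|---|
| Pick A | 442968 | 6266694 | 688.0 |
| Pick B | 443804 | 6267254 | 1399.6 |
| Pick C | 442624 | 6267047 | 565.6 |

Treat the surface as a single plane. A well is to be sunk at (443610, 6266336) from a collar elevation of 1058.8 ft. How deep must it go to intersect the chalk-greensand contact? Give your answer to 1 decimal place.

54.5 ft

Let the plane be z = a·x + b·y + c.
Pick B−Pick A: 836a + 560b = 711.6;  Pick C−Pick A: −344a + 353b = −122.4.
Solving gives a = 0.655540976, b = 0.292085257.
Then c = 688 − a·442968 − b·6266694 = −2120104.60.
At (443610, 6266336): z_contact = 290804.53 + 1830304.36 − 2120104.60 = 1004.29 ft.
Depth below ground = 1058.8 − 1004.29 = 54.5 ft.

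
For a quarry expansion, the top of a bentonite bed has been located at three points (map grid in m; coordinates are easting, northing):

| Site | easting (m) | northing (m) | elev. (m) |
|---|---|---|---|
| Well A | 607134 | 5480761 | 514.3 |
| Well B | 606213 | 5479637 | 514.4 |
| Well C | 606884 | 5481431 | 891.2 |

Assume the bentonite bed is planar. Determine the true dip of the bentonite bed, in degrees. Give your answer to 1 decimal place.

Two edge vectors: Well A→Well B = (-921, -1124, 0.1), Well A→Well C = (-250, 670, 376.9).
Normal n = (Well A→Well B) × (Well A→Well C) = (-423702.6, 347099.9, -898070).
So ∂z/∂easting = −n_x/n_z = −0.47179 and ∂z/∂northing = −n_y/n_z = 0.38650.
Gradient magnitude |∇z| = √(a² + b²) = √(0.22259 + 0.14938) = 0.60989.
True dip = arctan(0.60989) = 31.4°, dipping toward SE (azimuth ≈ 129°).

31.4°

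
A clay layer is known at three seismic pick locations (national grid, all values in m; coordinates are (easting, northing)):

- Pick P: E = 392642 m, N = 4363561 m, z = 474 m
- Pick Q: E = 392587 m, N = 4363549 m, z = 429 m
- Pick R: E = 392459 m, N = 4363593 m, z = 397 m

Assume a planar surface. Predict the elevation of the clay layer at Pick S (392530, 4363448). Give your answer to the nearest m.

293 m

Let the plane be z = a·E + b·N + c.
Pick Q−Pick P: −55a − 12b = −45;  Pick R−Pick P: −183a + 32b = −77.
Solving gives a = 0.59757331, b = 1.01112235.
Then c = 474 − a·392642 − b·4363561 = −4646252.41.
At (392530, 4363448): z = 234565.4 + 4411979.8 − 4646252.41 = 292.8 m.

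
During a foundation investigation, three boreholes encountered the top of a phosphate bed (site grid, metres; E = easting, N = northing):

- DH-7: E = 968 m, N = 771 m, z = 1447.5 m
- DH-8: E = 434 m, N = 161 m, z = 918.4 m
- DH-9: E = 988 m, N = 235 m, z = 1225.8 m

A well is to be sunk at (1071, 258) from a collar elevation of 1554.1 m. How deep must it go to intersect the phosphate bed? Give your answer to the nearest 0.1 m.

Two edge vectors: DH-7→DH-8 = (-534, -610, -529.1), DH-7→DH-9 = (20, -536, -221.7).
Normal n = (DH-7→DH-8) × (DH-7→DH-9) = (-148360.6, -128969.8, 298424).
So ∂z/∂E = −n_x/n_z = 0.497147 and ∂z/∂N = −n_y/n_z = 0.432170.
Intercept c from DH-7: 1447.5 − 481.24 − 333.20 = 633.06.
At (1071, 258): z_contact = 532.44 + 111.50 + 633.06 = 1277.00 m.
Depth below ground = 1554.1 − 1277.00 = 277.1 m.

277.1 m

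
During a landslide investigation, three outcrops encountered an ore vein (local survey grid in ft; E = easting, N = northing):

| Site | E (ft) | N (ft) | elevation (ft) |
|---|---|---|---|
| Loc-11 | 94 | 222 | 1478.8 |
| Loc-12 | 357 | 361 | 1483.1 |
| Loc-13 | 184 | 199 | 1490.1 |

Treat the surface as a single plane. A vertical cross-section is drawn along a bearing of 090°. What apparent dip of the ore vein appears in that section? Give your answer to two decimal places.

5.14°

Let the plane be z = a·E + b·N + c.
Loc-12−Loc-11: 263a + 139b = 4.3;  Loc-13−Loc-11: 90a − 23b = 11.3.
Solving gives a = 0.08996, b = −0.13928.
Unit vector along 090° is (sin 90°, cos 90°) = (1.0000, 0.0000).
Slope in that direction = a·(1.0000) + b·(0.0000) = 0.08996.
Apparent dip = arctan|0.08996| = 5.14° (true dip is 9.4°, so apparent ≤ true as expected).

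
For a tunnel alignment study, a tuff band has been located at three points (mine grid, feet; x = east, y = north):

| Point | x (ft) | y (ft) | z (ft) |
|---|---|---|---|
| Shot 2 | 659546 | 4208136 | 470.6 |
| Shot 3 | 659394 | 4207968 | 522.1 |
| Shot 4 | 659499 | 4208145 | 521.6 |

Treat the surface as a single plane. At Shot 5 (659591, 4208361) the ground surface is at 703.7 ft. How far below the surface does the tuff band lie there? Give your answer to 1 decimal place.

147.5 ft

Let the plane be z = a·x + b·y + c.
Shot 3−Shot 2: −152a − 168b = 51.5;  Shot 4−Shot 2: −47a + 9b = 51.
Solving gives a = −0.974902850, b = 0.575507340.
Then c = 470.6 − a·659546 − b·4208136 = −1778349.28.
At (659591, 4208361): z_contact = −643037.15 + 2421942.65 − 1778349.28 = 556.22 ft.
Depth below ground = 703.7 − 556.22 = 147.5 ft.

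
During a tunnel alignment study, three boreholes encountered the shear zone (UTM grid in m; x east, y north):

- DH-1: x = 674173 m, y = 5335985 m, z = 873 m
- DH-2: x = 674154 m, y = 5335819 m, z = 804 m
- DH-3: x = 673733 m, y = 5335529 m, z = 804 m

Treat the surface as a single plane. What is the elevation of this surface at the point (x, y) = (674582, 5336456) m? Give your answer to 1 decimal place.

Let the plane be z = a·x + b·y + c.
DH-2−DH-1: −19a − 166b = −69;  DH-3−DH-1: −440a − 456b = −69.
Solving gives a = −0.310830123, b = 0.451239592.
Then c = 873 − a·674173 − b·5335985 = −2197381.42.
At (674582, 5336456): z = −209680.4 + 2408020.2 − 2197381.42 = 958.4 m.

958.4 m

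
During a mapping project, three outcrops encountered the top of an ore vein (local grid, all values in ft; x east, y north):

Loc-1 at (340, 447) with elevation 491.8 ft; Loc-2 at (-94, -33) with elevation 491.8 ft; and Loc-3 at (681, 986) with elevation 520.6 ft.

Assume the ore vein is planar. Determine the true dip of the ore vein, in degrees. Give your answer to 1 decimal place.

14.9°

Let the plane be z = a·x + b·y + c.
Loc-2−Loc-1: −434a − 480b = 0;  Loc-3−Loc-1: 341a + 539b = 28.8.
Solving gives a = −0.19679, b = 0.17793.
Gradient magnitude |∇z| = √(a² + b²) = √(0.03873 + 0.03166) = 0.26531.
True dip = arctan(0.26531) = 14.9°, dipping toward SE (azimuth ≈ 132°).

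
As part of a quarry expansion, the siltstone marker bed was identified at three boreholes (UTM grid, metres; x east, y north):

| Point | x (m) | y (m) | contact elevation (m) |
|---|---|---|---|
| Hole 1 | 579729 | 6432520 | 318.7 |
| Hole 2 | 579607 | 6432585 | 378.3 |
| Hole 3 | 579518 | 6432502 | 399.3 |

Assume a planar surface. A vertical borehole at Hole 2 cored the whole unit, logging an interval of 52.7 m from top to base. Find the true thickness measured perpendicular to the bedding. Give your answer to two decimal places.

Two edge vectors: Hole 1→Hole 2 = (-122, 65, 59.6), Hole 1→Hole 3 = (-211, -18, 80.6).
Normal n = (Hole 1→Hole 2) × (Hole 1→Hole 3) = (6311.8, -2742.4, 15911).
So ∂z/∂x = −n_x/n_z = −0.39669 and ∂z/∂y = −n_y/n_z = 0.17236.
|∇z| = √(a²+b²) = 0.43252, so dip δ = arctan(0.43252) = 23.39°.
True thickness = vertical thickness × cos δ = 52.7 × cos 23.39° = 48.37 m.

48.37 m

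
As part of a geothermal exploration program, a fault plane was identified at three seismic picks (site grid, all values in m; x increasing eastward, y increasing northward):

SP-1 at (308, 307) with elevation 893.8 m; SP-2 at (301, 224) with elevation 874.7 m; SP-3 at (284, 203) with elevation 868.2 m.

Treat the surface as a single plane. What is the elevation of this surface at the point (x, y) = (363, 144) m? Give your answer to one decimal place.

Let the plane be z = a·x + b·y + c.
SP-2−SP-1: −7a − 83b = −19.1;  SP-3−SP-1: −24a − 104b = −25.6.
Solving gives a = 0.10949, b = 0.22089.
Then c = 893.8 − a·308 − b·307 = 792.26.
At (363, 144): z = 39.7 + 31.8 + 792.26 = 863.8 m.

863.8 m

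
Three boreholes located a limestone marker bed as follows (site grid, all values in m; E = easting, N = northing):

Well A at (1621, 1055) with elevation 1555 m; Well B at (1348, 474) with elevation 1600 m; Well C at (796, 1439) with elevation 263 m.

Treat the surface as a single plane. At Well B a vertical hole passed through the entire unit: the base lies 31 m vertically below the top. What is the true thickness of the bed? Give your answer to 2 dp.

Let the plane be z = a·E + b·N + c.
Well B−Well A: −273a − 581b = 45;  Well C−Well A: −825a + 384b = −1292.
Solving gives a = 1.25544, b = −0.66736.
|∇z| = √(a²+b²) = 1.42179, so dip δ = arctan(1.42179) = 54.88°.
True thickness = vertical thickness × cos δ = 31 × cos 54.88° = 17.83 m.

17.83 m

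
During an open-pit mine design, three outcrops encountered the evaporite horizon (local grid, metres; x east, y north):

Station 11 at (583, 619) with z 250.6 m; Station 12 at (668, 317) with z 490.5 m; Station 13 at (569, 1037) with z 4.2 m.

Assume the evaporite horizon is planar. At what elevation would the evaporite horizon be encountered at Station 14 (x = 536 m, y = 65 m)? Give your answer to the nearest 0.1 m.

Two edge vectors: Station 11→Station 12 = (85, -302, 239.9), Station 11→Station 13 = (-14, 418, -246.4).
Normal n = (Station 11→Station 12) × (Station 11→Station 13) = (-25865.4, 17585.4, 31302).
So ∂z/∂x = −n_x/n_z = 0.826318 and ∂z/∂y = −n_y/n_z = −0.561798.
Intercept c from Station 11: 250.6 − 481.74 + 347.75 = 116.61.
At (536, 65): z = 442.9 − 36.5 + 116.61 = 523.0 m.

523.0 m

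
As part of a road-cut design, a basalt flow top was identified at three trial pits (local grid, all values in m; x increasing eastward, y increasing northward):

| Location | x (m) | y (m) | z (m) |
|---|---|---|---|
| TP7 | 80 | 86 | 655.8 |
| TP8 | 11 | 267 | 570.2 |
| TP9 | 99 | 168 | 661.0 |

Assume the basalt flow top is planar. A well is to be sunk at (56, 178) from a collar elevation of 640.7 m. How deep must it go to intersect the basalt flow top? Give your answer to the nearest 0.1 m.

18.7 m

Let the plane be z = a·x + b·y + c.
TP8−TP7: −69a + 181b = −85.6;  TP9−TP7: 19a + 82b = 5.2.
Solving gives a = 0.87506, b = −0.13934.
Then c = 655.8 − a·80 − b·86 = 597.78.
At (56, 178): z_contact = 49.00 − 24.80 + 597.78 = 621.98 m.
Depth below ground = 640.7 − 621.98 = 18.7 m.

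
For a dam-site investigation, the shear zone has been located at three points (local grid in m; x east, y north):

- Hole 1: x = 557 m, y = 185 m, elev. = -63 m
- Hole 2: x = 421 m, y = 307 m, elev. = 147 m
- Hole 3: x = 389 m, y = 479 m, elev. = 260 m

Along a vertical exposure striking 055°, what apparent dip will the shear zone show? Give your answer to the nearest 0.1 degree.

34.4°

Two edge vectors: Hole 1→Hole 2 = (-136, 122, 210), Hole 1→Hole 3 = (-168, 294, 323).
Normal n = (Hole 1→Hole 2) × (Hole 1→Hole 3) = (-22334, 8648, -19488).
So ∂z/∂x = −n_x/n_z = −1.14604 and ∂z/∂y = −n_y/n_z = 0.44376.
Unit vector along 055° is (sin 55°, cos 55°) = (0.8192, 0.5736).
Slope in that direction = a·(0.8192) + b·(0.5736) = −0.68425.
Apparent dip = arctan|0.68425| = 34.4° (true dip is 50.9°, so apparent ≤ true as expected).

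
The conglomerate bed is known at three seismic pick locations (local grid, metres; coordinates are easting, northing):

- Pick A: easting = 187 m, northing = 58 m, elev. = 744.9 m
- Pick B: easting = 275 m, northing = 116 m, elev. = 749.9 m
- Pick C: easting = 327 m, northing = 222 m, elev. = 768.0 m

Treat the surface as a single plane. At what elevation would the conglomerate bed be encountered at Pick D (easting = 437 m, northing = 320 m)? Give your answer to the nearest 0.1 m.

779.6 m

Let the plane be z = a·easting + b·northing + c.
Pick B−Pick A: 88a + 58b = 5;  Pick C−Pick A: 140a + 164b = 23.1.
Solving gives a = −0.08235, b = 0.21115.
Then c = 744.9 − a·187 − b·58 = 748.05.
At (437, 320): z = −36.0 + 67.6 + 748.05 = 779.6 m.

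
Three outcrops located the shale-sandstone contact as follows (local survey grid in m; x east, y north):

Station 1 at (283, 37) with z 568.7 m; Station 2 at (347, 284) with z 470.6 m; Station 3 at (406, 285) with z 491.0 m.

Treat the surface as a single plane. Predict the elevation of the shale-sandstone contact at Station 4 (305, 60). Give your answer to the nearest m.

565 m

Let the plane be z = a·x + b·y + c.
Station 2−Station 1: 64a + 247b = −98.1;  Station 3−Station 1: 123a + 248b = −77.7.
Solving gives a = 0.35405, b = −0.48890.
Then c = 568.7 − a·283 − b·37 = 486.59.
At (305, 60): z = 108.0 − 29.3 + 486.59 = 565.2 m.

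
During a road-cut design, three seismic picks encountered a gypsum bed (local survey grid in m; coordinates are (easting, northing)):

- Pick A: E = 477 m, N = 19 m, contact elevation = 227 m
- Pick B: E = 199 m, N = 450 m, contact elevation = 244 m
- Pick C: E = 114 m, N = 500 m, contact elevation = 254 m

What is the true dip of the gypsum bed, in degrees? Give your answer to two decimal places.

9.26°

Let the plane be z = a·E + b·N + c.
Pick B−Pick A: −278a + 431b = 17;  Pick C−Pick A: −363a + 481b = 27.
Solving gives a = −0.15219, b = −0.05872.
Gradient magnitude |∇z| = √(a² + b²) = √(0.02316 + 0.00345) = 0.16312.
True dip = arctan(0.16312) = 9.26°, dipping toward ENE (azimuth ≈ 069°).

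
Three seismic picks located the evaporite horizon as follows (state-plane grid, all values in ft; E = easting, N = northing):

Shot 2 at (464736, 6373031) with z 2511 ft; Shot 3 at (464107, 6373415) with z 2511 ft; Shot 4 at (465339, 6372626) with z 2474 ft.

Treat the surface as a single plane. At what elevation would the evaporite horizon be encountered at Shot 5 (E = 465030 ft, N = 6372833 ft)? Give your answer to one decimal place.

2492.4 ft

Two edge vectors: Shot 2→Shot 3 = (-629, 384, 0), Shot 2→Shot 4 = (603, -405, -37).
Normal n = (Shot 2→Shot 3) × (Shot 2→Shot 4) = (-14208, -23273, 23193).
So ∂z/∂E = −n_x/n_z = 0.612598629 and ∂z/∂N = −n_y/n_z = 1.003449317.
Intercept c from Shot 2: 2511 − 284696.64 − 6395013.60 = −6677199.24.
At (465030, 6372833): z = 284876.7 + 6394814.9 − 6677199.24 = 2492.4 ft.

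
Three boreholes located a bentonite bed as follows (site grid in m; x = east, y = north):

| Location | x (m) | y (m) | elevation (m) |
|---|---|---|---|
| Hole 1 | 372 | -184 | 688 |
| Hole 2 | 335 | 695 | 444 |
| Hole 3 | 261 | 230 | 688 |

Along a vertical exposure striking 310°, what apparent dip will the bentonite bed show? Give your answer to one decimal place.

Two edge vectors: Hole 1→Hole 2 = (-37, 879, -244), Hole 1→Hole 3 = (-111, 414, 0).
Normal n = (Hole 1→Hole 2) × (Hole 1→Hole 3) = (101016, 27084, 82251).
So ∂z/∂x = −n_x/n_z = −1.22814 and ∂z/∂y = −n_y/n_z = −0.32928.
Unit vector along 310° is (sin 310°, cos 310°) = (-0.7660, 0.6428).
Slope in that direction = a·(-0.7660) + b·(0.6428) = 0.72915.
Apparent dip = arctan|0.72915| = 36.1° (true dip is 51.8°, so apparent ≤ true as expected).

36.1°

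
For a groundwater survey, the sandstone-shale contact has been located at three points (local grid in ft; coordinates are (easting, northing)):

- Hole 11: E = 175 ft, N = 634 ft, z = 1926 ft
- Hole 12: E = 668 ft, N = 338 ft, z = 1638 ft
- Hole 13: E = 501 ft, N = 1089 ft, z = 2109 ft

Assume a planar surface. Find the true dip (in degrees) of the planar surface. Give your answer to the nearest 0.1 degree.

Let the plane be z = a·E + b·N + c.
Hole 12−Hole 11: 493a − 296b = −288;  Hole 13−Hole 11: 326a + 455b = 183.
Solving gives a = −0.23962, b = 0.57388.
Gradient magnitude |∇z| = √(a² + b²) = √(0.05742 + 0.32934) = 0.62190.
True dip = arctan(0.62190) = 31.9°, dipping toward SSE (azimuth ≈ 157°).

31.9°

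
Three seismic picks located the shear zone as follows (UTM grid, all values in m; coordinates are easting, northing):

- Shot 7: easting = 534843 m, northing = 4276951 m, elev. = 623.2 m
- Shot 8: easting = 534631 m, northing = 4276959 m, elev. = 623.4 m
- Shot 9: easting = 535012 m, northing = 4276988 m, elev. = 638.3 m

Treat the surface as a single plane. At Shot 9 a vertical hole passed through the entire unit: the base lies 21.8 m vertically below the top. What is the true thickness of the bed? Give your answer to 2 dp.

20.56 m

Let the plane be z = a·easting + b·northing + c.
Shot 8−Shot 7: −212a + 8b = 0.2;  Shot 9−Shot 7: 169a + 37b = 15.1.
Solving gives a = 0.01233, b = 0.35178.
|∇z| = √(a²+b²) = 0.35200, so dip δ = arctan(0.35200) = 19.39°.
True thickness = vertical thickness × cos δ = 21.8 × cos 19.39° = 20.56 m.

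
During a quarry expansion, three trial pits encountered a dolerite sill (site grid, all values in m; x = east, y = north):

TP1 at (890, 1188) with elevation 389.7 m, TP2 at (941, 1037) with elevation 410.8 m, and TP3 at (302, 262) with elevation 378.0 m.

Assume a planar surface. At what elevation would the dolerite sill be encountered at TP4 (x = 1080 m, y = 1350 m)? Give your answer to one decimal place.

405.4 m

Let the plane be z = a·x + b·y + c.
TP2−TP1: 51a − 151b = 21.1;  TP3−TP1: −588a − 926b = −11.7.
Solving gives a = 0.156640, b = −0.086830.
Then c = 389.7 − a·890 − b·1188 = 353.44.
At (1080, 1350): z = 169.2 − 117.2 + 353.44 = 405.4 m.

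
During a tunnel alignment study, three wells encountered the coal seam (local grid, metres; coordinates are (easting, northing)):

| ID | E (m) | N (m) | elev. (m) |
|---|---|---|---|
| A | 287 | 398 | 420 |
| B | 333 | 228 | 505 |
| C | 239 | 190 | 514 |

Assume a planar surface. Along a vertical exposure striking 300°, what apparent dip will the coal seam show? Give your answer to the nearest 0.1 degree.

Let the plane be z = a·E + b·N + c.
B−A: 46a − 170b = 85;  C−A: −48a − 208b = 94.
Solving gives a = 0.09589, b = −0.47405.
Unit vector along 300° is (sin 300°, cos 300°) = (-0.8660, 0.5000).
Slope in that direction = a·(-0.8660) + b·(0.5000) = −0.32007.
Apparent dip = arctan|0.32007| = 17.7° (true dip is 25.8°, so apparent ≤ true as expected).

17.7°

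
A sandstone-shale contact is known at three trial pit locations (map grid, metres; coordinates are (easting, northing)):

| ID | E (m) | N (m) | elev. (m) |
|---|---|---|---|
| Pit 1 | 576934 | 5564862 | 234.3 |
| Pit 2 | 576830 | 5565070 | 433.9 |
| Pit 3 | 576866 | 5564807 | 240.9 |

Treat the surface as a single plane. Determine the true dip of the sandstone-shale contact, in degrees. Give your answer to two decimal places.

Let the plane be z = a·E + b·N + c.
Pit 2−Pit 1: −104a + 208b = 199.6;  Pit 3−Pit 1: −68a − 55b = 6.6.
Solving gives a = −0.62177, b = 0.64873.
Gradient magnitude |∇z| = √(a² + b²) = √(0.38660 + 0.42085) = 0.89858.
True dip = arctan(0.89858) = 41.94°, dipping toward SE (azimuth ≈ 136°).

41.94°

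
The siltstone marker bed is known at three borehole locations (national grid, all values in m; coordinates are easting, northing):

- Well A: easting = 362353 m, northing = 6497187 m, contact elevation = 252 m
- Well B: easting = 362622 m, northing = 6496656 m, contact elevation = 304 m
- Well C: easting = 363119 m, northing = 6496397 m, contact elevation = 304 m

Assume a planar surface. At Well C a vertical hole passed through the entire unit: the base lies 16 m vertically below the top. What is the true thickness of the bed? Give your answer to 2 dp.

15.82 m

Two edge vectors: Well A→Well B = (269, -531, 52), Well A→Well C = (766, -790, 52).
Normal n = (Well A→Well B) × (Well A→Well C) = (13468, 25844, 194236).
So ∂z/∂easting = −n_x/n_z = −0.06934 and ∂z/∂northing = −n_y/n_z = −0.13305.
|∇z| = √(a²+b²) = 0.15004, so dip δ = arctan(0.15004) = 8.53°.
True thickness = vertical thickness × cos δ = 16 × cos 8.53° = 15.82 m.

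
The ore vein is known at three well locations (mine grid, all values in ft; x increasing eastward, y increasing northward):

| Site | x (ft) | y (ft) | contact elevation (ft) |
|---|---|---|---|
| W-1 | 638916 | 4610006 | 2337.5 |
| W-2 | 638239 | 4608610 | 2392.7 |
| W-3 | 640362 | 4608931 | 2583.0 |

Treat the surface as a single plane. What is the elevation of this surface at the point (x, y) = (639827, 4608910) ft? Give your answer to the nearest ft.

2530 ft

Let the plane be z = a·x + b·y + c.
W-2−W-1: −677a − 1396b = 55.2;  W-3−W-1: 1446a − 1075b = 245.5.
Solving gives a = 0.10318196, b = −0.08958036.
Then c = 2337.5 − a·638916 − b·4610006 = 349378.90.
At (639827, 4608910): z = 66018.6 − 412867.8 + 349378.90 = 2529.7 ft.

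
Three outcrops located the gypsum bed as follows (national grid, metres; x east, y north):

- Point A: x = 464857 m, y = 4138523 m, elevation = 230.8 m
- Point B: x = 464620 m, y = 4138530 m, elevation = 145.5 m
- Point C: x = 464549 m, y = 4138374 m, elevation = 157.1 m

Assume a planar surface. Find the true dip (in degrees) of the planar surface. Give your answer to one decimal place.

Two edge vectors: Point A→Point B = (-237, 7, -85.3), Point A→Point C = (-308, -149, -73.7).
Normal n = (Point A→Point B) × (Point A→Point C) = (-13225.6, 8805.5, 37469).
So ∂z/∂x = −n_x/n_z = 0.35297 and ∂z/∂y = −n_y/n_z = −0.23501.
Gradient magnitude |∇z| = √(a² + b²) = √(0.12459 + 0.05523) = 0.42405.
True dip = arctan(0.42405) = 23.0°, dipping toward WNW (azimuth ≈ 304°).

23.0°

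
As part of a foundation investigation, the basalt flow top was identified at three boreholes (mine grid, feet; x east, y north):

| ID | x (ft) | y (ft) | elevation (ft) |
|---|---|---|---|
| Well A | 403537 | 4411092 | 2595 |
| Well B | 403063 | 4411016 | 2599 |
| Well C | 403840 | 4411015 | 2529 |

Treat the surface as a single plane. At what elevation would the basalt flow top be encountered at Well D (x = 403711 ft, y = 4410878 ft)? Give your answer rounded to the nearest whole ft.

2471 ft

Two edge vectors: Well A→Well B = (-474, -76, 4), Well A→Well C = (303, -77, -66).
Normal n = (Well A→Well B) × (Well A→Well C) = (5324, -30072, 59526).
So ∂z/∂x = −n_x/n_z = −0.08943991 and ∂z/∂y = −n_y/n_z = 0.50519101.
Intercept c from Well A: 2595 + 36092.31 − 2228444.02 = −2189756.71.
At (403711, 4410878): z = −36107.9 + 2228335.9 − 2189756.71 = 2471.3 ft.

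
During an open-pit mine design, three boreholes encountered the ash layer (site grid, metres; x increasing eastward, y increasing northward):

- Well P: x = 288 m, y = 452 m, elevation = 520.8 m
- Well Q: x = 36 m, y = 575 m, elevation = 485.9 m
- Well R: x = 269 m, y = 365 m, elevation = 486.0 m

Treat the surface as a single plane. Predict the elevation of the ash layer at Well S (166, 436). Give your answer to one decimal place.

478.7 m

Two edge vectors: Well P→Well Q = (-252, 123, -34.9), Well P→Well R = (-19, -87, -34.8).
Normal n = (Well P→Well Q) × (Well P→Well R) = (-7316.7, -8106.5, 24261).
So ∂z/∂x = −n_x/n_z = 0.30158 and ∂z/∂y = −n_y/n_z = 0.33414.
Intercept c from Well P: 520.8 − 86.86 − 151.03 = 282.91.
At (166, 436): z = 50.1 + 145.7 + 282.91 = 478.7 m.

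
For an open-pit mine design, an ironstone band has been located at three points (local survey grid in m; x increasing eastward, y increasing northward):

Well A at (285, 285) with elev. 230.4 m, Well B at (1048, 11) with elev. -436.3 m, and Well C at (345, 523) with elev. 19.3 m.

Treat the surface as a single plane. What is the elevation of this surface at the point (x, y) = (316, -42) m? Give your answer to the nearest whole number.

Two edge vectors: Well A→Well B = (763, -274, -666.7), Well A→Well C = (60, 238, -211.1).
Normal n = (Well A→Well B) × (Well A→Well C) = (216516, 121067.3, 198034).
So ∂z/∂x = −n_x/n_z = −1.09333 and ∂z/∂y = −n_y/n_z = −0.61135.
Intercept c from Well A: 230.4 + 311.60 + 174.23 = 716.23.
At (316, -42): z = −345.5 + 25.7 + 716.23 = 396.4 m.

396 m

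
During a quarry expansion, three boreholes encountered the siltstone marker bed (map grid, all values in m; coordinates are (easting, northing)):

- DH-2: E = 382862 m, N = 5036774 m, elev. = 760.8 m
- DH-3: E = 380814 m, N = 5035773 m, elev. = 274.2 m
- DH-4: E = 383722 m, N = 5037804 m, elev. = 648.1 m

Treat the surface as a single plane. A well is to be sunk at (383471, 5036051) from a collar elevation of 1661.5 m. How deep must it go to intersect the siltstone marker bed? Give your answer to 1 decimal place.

225.2 m

Let the plane be z = a·E + b·N + c.
DH-3−DH-2: −2048a − 1001b = −486.6;  DH-4−DH-2: 860a + 1030b = −112.7.
Solving gives a = 0.491767208, b = −0.520019222.
Then c = 760.8 − a·382862 − b·5036774 = 2431701.12.
At (383471, 5036051): z_contact = 188578.46 − 2618843.32 + 2431701.12 = 1436.26 m.
Depth below ground = 1661.5 − 1436.26 = 225.2 m.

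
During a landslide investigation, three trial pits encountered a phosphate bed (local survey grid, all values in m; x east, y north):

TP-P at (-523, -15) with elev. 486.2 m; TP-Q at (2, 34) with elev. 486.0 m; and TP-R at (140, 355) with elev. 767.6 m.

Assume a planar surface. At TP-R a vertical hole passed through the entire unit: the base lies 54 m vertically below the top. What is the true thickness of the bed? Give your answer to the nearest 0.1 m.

Let the plane be z = a·x + b·y + c.
TP-Q−TP-P: 525a + 49b = −0.2;  TP-R−TP-P: 663a + 370b = 281.4.
Solving gives a = −0.08570, b = 0.91410.
|∇z| = √(a²+b²) = 0.91811, so dip δ = arctan(0.91811) = 42.56°.
True thickness = vertical thickness × cos δ = 54 × cos 42.56° = 39.8 m.

39.8 m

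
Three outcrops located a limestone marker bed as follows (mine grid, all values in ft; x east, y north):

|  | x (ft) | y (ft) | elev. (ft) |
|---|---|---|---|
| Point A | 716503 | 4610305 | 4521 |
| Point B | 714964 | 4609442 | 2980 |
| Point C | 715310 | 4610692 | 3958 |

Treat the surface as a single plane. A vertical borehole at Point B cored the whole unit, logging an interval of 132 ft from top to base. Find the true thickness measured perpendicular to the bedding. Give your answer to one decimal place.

Two edge vectors: Point A→Point B = (-1539, -863, -1541), Point A→Point C = (-1193, 387, -563).
Normal n = (Point A→Point B) × (Point A→Point C) = (1082236, 971956, -1625152).
So ∂z/∂x = −n_x/n_z = 0.66593 and ∂z/∂y = −n_y/n_z = 0.59807.
|∇z| = √(a²+b²) = 0.89507, so dip δ = arctan(0.89507) = 41.83°.
True thickness = vertical thickness × cos δ = 132 × cos 41.83° = 98.4 ft.

98.4 ft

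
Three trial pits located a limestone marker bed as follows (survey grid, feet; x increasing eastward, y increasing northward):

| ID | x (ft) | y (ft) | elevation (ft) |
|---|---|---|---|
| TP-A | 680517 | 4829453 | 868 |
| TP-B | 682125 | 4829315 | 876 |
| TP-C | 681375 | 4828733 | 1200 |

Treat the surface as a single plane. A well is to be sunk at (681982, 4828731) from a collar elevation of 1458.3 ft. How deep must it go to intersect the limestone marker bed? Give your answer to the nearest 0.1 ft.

Let the plane be z = a·x + b·y + c.
TP-B−TP-A: 1608a − 138b = 8;  TP-C−TP-A: 858a − 720b = 332.
Solving gives a = −0.038539249, b = −0.507037050.
Then c = 868 − a·680517 − b·4829453 = 2475806.22.
At (681982, 4828731): z_contact = −26283.07 − 2448345.52 + 2475806.22 = 1177.62 ft.
Depth below ground = 1458.3 − 1177.62 = 280.7 ft.

280.7 ft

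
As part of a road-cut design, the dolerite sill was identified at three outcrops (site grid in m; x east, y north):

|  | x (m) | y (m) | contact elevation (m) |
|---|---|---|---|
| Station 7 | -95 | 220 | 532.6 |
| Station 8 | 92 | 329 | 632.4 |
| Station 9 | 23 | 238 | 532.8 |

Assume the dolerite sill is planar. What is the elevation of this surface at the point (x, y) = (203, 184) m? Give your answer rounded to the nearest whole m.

Let the plane be z = a·x + b·y + c.
Station 8−Station 7: 187a + 109b = 99.8;  Station 9−Station 7: 118a + 18b = 0.2.
Solving gives a = −0.18688, b = 1.23620.
Then c = 532.6 − a·-95 − b·220 = 242.88.
At (203, 184): z = −37.9 + 227.5 + 242.88 = 432.4 m.

432 m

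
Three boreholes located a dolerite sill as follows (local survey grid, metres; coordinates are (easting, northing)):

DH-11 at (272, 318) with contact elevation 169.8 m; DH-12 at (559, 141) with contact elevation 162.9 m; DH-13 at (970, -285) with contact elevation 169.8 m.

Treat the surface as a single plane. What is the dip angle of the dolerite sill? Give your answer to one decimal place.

7.3°

Two edge vectors: DH-11→DH-12 = (287, -177, -6.9), DH-11→DH-13 = (698, -603, 0).
Normal n = (DH-11→DH-12) × (DH-11→DH-13) = (-4160.7, -4816.2, -49515).
So ∂z/∂E = −n_x/n_z = −0.08403 and ∂z/∂N = −n_y/n_z = −0.09727.
Gradient magnitude |∇z| = √(a² + b²) = √(0.00706 + 0.00946) = 0.12854.
True dip = arctan(0.12854) = 7.3°, dipping toward NE (azimuth ≈ 041°).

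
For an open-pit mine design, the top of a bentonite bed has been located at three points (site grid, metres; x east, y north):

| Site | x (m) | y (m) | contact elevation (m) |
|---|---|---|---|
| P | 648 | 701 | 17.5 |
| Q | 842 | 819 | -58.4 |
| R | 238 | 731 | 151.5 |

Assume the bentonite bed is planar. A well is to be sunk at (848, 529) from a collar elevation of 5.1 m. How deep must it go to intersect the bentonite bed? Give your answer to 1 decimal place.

38.1 m

Two edge vectors: P→Q = (194, 118, -75.9), P→R = (-410, 30, 134).
Normal n = (P→Q) × (P→R) = (18089, 5123, 54200).
So ∂z/∂x = −n_x/n_z = −0.33375 and ∂z/∂y = −n_y/n_z = −0.09452.
Intercept c from P: 17.5 + 216.27 + 66.26 = 300.03.
At (848, 529): z_contact = −283.02 − 50.00 + 300.03 = -32.99 m.
Depth below ground = 5.1 − (-32.99) = 38.1 m.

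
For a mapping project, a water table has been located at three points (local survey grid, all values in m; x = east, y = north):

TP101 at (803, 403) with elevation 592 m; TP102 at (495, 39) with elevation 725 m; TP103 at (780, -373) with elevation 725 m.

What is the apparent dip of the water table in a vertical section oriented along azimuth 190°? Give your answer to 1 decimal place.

11.5°

Let the plane be z = a·x + b·y + c.
TP102−TP101: −308a − 364b = 133;  TP103−TP101: −23a − 776b = 133.
Solving gives a = −0.23759, b = −0.16435.
Unit vector along 190° is (sin 190°, cos 190°) = (-0.1736, -0.9848).
Slope in that direction = a·(-0.1736) + b·(-0.9848) = 0.20311.
Apparent dip = arctan|0.20311| = 11.5° (true dip is 16.1°, so apparent ≤ true as expected).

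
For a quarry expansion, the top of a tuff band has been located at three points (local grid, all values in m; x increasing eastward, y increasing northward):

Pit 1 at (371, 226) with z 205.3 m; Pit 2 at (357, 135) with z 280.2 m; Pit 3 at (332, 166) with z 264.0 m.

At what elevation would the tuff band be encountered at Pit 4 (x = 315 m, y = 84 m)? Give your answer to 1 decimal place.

Let the plane be z = a·x + b·y + c.
Pit 2−Pit 1: −14a − 91b = 74.9;  Pit 3−Pit 1: −39a − 60b = 58.7.
Solving gives a = −0.31292, b = −0.77494.
Then c = 205.3 − a·371 − b·226 = 496.53.
At (315, 84): z = −98.6 − 65.1 + 496.53 = 332.9 m.

332.9 m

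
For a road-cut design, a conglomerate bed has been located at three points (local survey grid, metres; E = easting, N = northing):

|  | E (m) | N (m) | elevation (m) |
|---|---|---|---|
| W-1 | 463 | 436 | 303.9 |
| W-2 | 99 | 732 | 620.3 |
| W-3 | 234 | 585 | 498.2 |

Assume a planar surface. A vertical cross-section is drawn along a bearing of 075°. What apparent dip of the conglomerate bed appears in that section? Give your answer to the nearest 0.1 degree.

Two edge vectors: W-1→W-2 = (-364, 296, 316.4), W-1→W-3 = (-229, 149, 194.3).
Normal n = (W-1→W-2) × (W-1→W-3) = (10369.2, -1730.4, 13548).
So ∂z/∂E = −n_x/n_z = −0.76537 and ∂z/∂N = −n_y/n_z = 0.12772.
Unit vector along 075° is (sin 75°, cos 75°) = (0.9659, 0.2588).
Slope in that direction = a·(0.9659) + b·(0.2588) = −0.70623.
Apparent dip = arctan|0.70623| = 35.2° (true dip is 37.8°, so apparent ≤ true as expected).

35.2°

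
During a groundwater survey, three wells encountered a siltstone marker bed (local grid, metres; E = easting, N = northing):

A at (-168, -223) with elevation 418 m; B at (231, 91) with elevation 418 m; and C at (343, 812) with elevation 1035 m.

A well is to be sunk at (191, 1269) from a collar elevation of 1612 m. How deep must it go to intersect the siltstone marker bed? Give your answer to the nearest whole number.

15 m

Let the plane be z = a·E + b·N + c.
B−A: 399a + 314b = 0;  C−A: 511a + 1035b = 617.
Solving gives a = −0.76725, b = 0.97494.
Then c = 418 − a·-168 − b·-223 = 506.51.
At (191, 1269): z_contact = −146.5 + 1237.2 + 506.51 = 1597.2 m.
Depth below ground = 1612 − 1597.2 = 15 m.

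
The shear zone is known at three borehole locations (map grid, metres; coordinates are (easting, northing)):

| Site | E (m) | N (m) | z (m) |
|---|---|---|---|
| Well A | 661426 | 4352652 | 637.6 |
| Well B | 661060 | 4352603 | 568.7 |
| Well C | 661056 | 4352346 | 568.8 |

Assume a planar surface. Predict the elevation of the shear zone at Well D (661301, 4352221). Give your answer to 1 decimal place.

615.4 m

Two edge vectors: Well A→Well B = (-366, -49, -68.9), Well A→Well C = (-370, -306, -68.8).
Normal n = (Well A→Well B) × (Well A→Well C) = (-17712.2, 312.2, 93866).
So ∂z/∂E = −n_x/n_z = 0.188696653 and ∂z/∂N = −n_y/n_z = −0.003326018.
Intercept c from Well A: 637.6 − 124808.87 + 14477.00 = −109694.27.
At (661301, 4352221): z = 124785.3 − 14475.6 − 109694.27 = 615.4 m.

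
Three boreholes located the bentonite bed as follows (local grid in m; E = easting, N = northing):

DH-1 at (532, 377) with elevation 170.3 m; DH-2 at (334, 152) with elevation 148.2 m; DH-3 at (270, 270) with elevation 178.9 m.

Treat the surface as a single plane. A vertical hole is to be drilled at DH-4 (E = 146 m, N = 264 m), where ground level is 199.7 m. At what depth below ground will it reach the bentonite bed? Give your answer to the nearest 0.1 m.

7.9 m

Two edge vectors: DH-1→DH-2 = (-198, -225, -22.1), DH-1→DH-3 = (-262, -107, 8.6).
Normal n = (DH-1→DH-2) × (DH-1→DH-3) = (-4299.7, 7493, -37764).
So ∂z/∂E = −n_x/n_z = −0.11386 and ∂z/∂N = −n_y/n_z = 0.19842.
Intercept c from DH-1: 170.3 + 60.57 − 74.80 = 156.07.
At (146, 264): z_contact = −16.62 + 52.38 + 156.07 = 191.83 m.
Depth below ground = 199.7 − 191.83 = 7.9 m.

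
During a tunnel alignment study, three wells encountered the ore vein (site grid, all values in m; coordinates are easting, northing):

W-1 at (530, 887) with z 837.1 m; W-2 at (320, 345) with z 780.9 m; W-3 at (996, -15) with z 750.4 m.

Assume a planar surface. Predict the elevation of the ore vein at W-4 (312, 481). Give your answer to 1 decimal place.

Two edge vectors: W-1→W-2 = (-210, -542, -56.2), W-1→W-3 = (466, -902, -86.7).
Normal n = (W-1→W-2) × (W-1→W-3) = (-3701, -44396.2, 441992).
So ∂z/∂easting = −n_x/n_z = 0.00837 and ∂z/∂northing = −n_y/n_z = 0.10045.
Intercept c from W-1: 837.1 − 4.44 − 89.10 = 743.57.
At (312, 481): z = 2.6 + 48.3 + 743.57 = 794.5 m.

794.5 m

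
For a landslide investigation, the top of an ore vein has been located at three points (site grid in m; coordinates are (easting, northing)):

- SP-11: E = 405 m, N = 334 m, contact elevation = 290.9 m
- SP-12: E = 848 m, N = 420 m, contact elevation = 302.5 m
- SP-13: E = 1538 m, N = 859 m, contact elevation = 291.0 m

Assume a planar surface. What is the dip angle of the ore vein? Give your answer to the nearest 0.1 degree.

6.1°

Let the plane be z = a·E + b·N + c.
SP-12−SP-11: 443a + 86b = 11.6;  SP-13−SP-11: 1133a + 525b = 0.1.
Solving gives a = 0.04500, b = −0.09693.
Gradient magnitude |∇z| = √(a² + b²) = √(0.00203 + 0.00939) = 0.10686.
True dip = arctan(0.10686) = 6.1°, dipping toward NNW (azimuth ≈ 335°).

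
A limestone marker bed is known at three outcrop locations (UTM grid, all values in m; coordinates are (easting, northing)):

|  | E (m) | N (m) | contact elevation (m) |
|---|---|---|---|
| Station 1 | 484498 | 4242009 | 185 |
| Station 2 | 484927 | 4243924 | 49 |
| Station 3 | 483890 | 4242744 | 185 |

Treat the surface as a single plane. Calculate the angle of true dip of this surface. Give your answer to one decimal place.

Let the plane be z = a·E + b·N + c.
Station 2−Station 1: 429a + 1915b = −136;  Station 3−Station 1: −608a + 735b = 0.
Solving gives a = −0.06756, b = −0.05588.
Gradient magnitude |∇z| = √(a² + b²) = √(0.00456 + 0.00312) = 0.08768.
True dip = arctan(0.08768) = 5.0°, dipping toward NE (azimuth ≈ 050°).

5.0°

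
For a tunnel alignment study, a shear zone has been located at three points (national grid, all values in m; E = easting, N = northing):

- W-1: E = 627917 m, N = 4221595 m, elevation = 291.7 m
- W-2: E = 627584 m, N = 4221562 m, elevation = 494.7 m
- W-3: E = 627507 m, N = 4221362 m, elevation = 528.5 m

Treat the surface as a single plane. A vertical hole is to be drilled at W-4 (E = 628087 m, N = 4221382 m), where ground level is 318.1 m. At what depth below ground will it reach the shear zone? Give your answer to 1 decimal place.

145.7 m

Let the plane be z = a·E + b·N + c.
W-2−W-1: −333a − 33b = 203;  W-3−W-1: −410a − 233b = 236.8.
Solving gives a = −0.616378651, b = 0.068305781.
Then c = 291.7 − a·627917 − b·4221595 = 98966.99.
At (628087, 4221382): z_contact = −387139.42 + 288344.79 + 98966.99 = 172.37 m.
Depth below ground = 318.1 − 172.37 = 145.7 m.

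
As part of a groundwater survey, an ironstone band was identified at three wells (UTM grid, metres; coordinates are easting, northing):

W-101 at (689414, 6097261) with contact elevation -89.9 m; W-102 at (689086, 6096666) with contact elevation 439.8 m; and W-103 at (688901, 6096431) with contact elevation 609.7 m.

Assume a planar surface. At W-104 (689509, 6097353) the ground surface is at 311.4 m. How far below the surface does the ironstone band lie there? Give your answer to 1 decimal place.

Let the plane be z = a·easting + b·northing + c.
W-102−W-101: −328a − 595b = 529.7;  W-103−W-101: −513a − 830b = 699.6.
Solving gives a = 0.708864980, b = −1.281021367.
Then c = -89.9 − a·689414 − b·6097261 = 7321930.28.
At (689509, 6097353): z_contact = 488768.78 − 7810839.47 + 7321930.28 = -140.41 m.
Depth below ground = 311.4 − (-140.41) = 451.8 m.

451.8 m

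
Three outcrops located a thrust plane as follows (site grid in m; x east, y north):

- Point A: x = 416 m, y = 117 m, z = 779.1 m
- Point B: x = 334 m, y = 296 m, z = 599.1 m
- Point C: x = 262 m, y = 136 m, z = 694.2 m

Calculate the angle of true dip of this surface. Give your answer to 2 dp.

42.54°

Two edge vectors: Point A→Point B = (-82, 179, -180), Point A→Point C = (-154, 19, -84.9).
Normal n = (Point A→Point B) × (Point A→Point C) = (-11777.1, 20758.2, 26008).
So ∂z/∂x = −n_x/n_z = 0.45283 and ∂z/∂y = −n_y/n_z = −0.79815.
Gradient magnitude |∇z| = √(a² + b²) = √(0.20505 + 0.63704) = 0.91765.
True dip = arctan(0.91765) = 42.54°, dipping toward NNW (azimuth ≈ 330°).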